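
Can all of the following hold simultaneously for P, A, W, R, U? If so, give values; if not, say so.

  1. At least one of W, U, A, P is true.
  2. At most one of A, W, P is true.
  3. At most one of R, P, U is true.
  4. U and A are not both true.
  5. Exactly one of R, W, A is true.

P = False, A = False, W = True, R = False, U = True

  (1) {W, U, A, P}: 2 true — at least one ✓
  (2) {A, W, P}: 1 true — at most one ✓
  (3) {R, P, U}: 1 true — at most one ✓
  (4) U=T, A=F — not both ✓
  (5) {R, W, A}: 1 true — exactly one ✓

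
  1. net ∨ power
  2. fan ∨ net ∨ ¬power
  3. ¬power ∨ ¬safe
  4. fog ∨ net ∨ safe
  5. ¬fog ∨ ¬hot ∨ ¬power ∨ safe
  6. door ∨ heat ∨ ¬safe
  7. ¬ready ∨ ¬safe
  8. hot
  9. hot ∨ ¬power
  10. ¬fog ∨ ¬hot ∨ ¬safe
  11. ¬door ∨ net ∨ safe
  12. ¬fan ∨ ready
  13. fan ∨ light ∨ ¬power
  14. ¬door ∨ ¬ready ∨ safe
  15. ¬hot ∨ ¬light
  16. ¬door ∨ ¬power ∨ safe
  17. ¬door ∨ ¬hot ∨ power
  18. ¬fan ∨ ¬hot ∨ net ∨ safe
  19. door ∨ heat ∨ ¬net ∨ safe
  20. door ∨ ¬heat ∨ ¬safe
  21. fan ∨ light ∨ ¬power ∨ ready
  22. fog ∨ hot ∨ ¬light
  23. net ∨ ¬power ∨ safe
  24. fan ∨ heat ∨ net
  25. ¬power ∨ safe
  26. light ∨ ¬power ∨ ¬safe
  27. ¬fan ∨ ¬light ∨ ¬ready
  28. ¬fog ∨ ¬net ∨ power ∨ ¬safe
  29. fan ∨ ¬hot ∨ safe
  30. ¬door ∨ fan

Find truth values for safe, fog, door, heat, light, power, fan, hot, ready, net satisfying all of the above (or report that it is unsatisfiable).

safe = False, fog = True, door = False, heat = True, light = False, power = False, fan = True, hot = True, ready = True, net = True

Unit clause (hot) forces hot = True.
In (¬hot ∨ ¬light) only ¬light is left, so light = False.
Set safe = False.
  then (¬power ∨ safe) forces power = False.
  then (fan ∨ ¬hot ∨ safe) forces fan = True.
  then (net ∨ power) forces net = True.
  then (¬fan ∨ ready) forces ready = True.
  then (¬door ∨ ¬ready ∨ safe) forces door = False.
  then (door ∨ heat ∨ ¬net ∨ safe) forces heat = True.
Set fog = True.
All clauses satisfied.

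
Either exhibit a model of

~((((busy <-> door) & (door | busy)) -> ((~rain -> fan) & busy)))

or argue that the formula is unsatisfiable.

rain = False; fan = False; door = True; busy = True

  ~((((busy <-> door) & (door | busy)) -> ((~rain -> fan) & busy))) = True
    ((busy <-> door) & (door | busy)) -> ((~rain -> fan) & busy) = False
      (busy <-> door) & (door | busy) = True
        busy <-> door = True
        door | busy = True
      (~rain -> fan) & busy = False
        ~rain -> fan = False
          ~rain = True
The formula evaluates to True.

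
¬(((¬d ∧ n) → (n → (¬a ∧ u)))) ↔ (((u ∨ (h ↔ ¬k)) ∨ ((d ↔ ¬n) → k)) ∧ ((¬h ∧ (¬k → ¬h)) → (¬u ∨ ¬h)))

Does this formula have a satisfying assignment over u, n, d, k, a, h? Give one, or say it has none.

u: False, n: True, d: False, k: True, a: False, h: False

  ¬(((¬d ∧ n) → (n → (¬a ∧ u)))) ↔ (((u ∨ (h ↔ ¬k)) ∨ ((d ↔ ¬n) → k)) ∧ ((¬h ∧ (¬k → ¬h)) → (¬u ∨ ¬h))) = True
    ¬(((¬d ∧ n) → (n → (¬a ∧ u)))) = True
      (¬d ∧ n) → (n → (¬a ∧ u)) = False
        ¬d ∧ n = True
          ¬d = True
        n → (¬a ∧ u) = False
          ¬a ∧ u = False
            ¬a = True
    ((u ∨ (h ↔ ¬k)) ∨ ((d ↔ ¬n) → k)) ∧ ((¬h ∧ (¬k → ¬h)) → (¬u ∨ ¬h)) = True
      (u ∨ (h ↔ ¬k)) ∨ ((d ↔ ¬n) → k) = True
        u ∨ (h ↔ ¬k) = True
          h ↔ ¬k = True
            ¬k = False
        (d ↔ ¬n) → k = True
          d ↔ ¬n = True
            ¬n = False
      (¬h ∧ (¬k → ¬h)) → (¬u ∨ ¬h) = True
        ¬h ∧ (¬k → ¬h) = True
          ¬h = True
          ¬k → ¬h = True
            ¬k = False
            ¬h = True
        ¬u ∨ ¬h = True
          ¬u = True
          ¬h = True
The formula evaluates to True.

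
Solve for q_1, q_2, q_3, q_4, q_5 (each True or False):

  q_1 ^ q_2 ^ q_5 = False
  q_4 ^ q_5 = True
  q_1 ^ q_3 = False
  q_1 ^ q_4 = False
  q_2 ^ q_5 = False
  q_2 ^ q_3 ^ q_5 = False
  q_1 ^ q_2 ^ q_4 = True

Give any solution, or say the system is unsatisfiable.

q_1=F, q_2=T, q_3=F, q_4=F, q_5=T

q_1 ^ q_2 ^ q_5 = F ^ T ^ T = False ✓
q_4 ^ q_5 = F ^ T = True ✓
q_1 ^ q_3 = F ^ F = False ✓
q_1 ^ q_4 = F ^ F = False ✓
q_2 ^ q_5 = T ^ T = False ✓
q_2 ^ q_3 ^ q_5 = T ^ F ^ T = False ✓
q_1 ^ q_2 ^ q_4 = F ^ T ^ F = True ✓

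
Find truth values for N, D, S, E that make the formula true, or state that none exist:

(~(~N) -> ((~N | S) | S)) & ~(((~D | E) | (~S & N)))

N=F; D=T; S=F; E=F

  ~(~N) -> ((~N | S) | S) = True
    ~(~N) = False
      ~N = True
    (~N | S) | S = True
      ~N | S = True
        ~N = True
  ~(((~D | E) | (~S & N))) = True
    (~D | E) | (~S & N) = False
      ~D | E = False
        ~D = False
      ~S & N = False
        ~S = True
Both conjuncts True, so the formula holds.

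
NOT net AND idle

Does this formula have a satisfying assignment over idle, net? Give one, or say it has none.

idle: True; net: False

  NOT net = True
Both conjuncts True, so the formula holds.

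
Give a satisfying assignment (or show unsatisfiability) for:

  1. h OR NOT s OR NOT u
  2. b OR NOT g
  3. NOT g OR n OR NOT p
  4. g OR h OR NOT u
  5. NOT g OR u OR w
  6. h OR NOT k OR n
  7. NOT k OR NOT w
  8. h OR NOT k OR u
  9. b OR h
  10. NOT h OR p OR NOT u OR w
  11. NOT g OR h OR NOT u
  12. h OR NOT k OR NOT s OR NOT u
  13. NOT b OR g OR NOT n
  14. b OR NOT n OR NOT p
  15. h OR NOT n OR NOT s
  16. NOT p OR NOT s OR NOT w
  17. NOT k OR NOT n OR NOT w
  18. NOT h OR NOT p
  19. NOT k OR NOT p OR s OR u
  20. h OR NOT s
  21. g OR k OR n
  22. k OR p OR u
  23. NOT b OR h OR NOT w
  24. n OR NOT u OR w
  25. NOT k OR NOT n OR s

k=T, h=T, p=F, b=F, w=F, n=T, g=F, u=F, s=T

Set k = True.
  then (NOT k OR NOT w) forces w = False.
Try h = False:
  (h OR NOT k OR n) forces n = True.
  (h OR NOT k OR u) forces u = True.
  (h OR NOT s OR NOT u) forces s = False.
  clause (NOT k OR NOT n OR s) is falsified — backtrack.
So h = True.
  then (NOT h OR NOT p) forces p = False.
  then (NOT h OR p OR NOT u OR w) forces u = False.
  then (NOT g OR u OR w) forces g = False.
Set b = False.
Set n = True.
  then (NOT k OR NOT n OR s) forces s = True.
All clauses satisfied.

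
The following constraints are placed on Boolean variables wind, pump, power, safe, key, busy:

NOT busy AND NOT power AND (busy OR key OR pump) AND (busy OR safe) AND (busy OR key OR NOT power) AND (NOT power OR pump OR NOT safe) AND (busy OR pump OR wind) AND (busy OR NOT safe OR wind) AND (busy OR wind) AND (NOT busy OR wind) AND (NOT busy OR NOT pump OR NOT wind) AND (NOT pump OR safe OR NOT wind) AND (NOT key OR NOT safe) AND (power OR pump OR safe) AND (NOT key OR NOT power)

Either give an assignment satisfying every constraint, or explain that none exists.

Unit clause (NOT busy) forces busy = False.
Unit clause (NOT power) forces power = False.
In (busy OR safe) only safe is left, so safe = True.
In (busy OR NOT safe OR wind) only wind is left, so wind = True.
In (NOT key OR NOT safe) only NOT key is left, so key = False.
In (busy OR key OR pump) only pump is left, so pump = True.
All clauses satisfied.

wind = True, pump = True, power = False, safe = True, key = False, busy = False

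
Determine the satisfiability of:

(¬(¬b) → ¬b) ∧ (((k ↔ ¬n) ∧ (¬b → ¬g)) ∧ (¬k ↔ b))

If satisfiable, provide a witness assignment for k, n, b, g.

k: True, n: False, b: False, g: False

  ¬(¬b) → ¬b = True
    ¬(¬b) = False
      ¬b = True
    ¬b = True
  ((k ↔ ¬n) ∧ (¬b → ¬g)) ∧ (¬k ↔ b) = True
    (k ↔ ¬n) ∧ (¬b → ¬g) = True
      k ↔ ¬n = True
        ¬n = True
      ¬b → ¬g = True
        ¬b = True
        ¬g = True
    ¬k ↔ b = True
      ¬k = False
Both conjuncts True, so the formula holds.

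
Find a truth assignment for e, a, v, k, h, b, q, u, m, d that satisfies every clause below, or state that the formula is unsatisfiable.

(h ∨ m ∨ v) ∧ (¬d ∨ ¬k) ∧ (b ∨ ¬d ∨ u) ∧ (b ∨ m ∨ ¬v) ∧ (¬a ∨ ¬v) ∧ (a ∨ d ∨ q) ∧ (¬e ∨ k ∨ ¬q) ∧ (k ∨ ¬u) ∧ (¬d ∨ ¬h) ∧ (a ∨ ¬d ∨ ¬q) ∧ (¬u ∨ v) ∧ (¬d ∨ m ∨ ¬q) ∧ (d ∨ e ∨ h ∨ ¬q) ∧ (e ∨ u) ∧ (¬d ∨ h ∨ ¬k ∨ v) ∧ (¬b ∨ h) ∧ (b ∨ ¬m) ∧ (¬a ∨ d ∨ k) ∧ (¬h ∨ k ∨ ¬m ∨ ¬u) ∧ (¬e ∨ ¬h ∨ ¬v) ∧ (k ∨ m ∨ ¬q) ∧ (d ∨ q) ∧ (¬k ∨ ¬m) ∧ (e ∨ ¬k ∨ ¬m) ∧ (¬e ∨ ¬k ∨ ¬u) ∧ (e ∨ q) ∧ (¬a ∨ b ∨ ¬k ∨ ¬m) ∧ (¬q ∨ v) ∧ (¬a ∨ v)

e = False, a = False, v = True, k = True, h = True, b = True, q = True, u = True, m = False, d = False

Set e = False.
  then (e ∨ u) forces u = True.
  then (e ∨ q) forces q = True.
  then (¬q ∨ v) forces v = True.
  then (¬a ∨ ¬v) forces a = False.
  then (k ∨ ¬u) forces k = True.
  then (a ∨ ¬d ∨ ¬q) forces d = False.
  then (d ∨ e ∨ h ∨ ¬q) forces h = True.
  then (¬k ∨ ¬m) forces m = False.
  then (b ∨ m ∨ ¬v) forces b = True.
All clauses satisfied.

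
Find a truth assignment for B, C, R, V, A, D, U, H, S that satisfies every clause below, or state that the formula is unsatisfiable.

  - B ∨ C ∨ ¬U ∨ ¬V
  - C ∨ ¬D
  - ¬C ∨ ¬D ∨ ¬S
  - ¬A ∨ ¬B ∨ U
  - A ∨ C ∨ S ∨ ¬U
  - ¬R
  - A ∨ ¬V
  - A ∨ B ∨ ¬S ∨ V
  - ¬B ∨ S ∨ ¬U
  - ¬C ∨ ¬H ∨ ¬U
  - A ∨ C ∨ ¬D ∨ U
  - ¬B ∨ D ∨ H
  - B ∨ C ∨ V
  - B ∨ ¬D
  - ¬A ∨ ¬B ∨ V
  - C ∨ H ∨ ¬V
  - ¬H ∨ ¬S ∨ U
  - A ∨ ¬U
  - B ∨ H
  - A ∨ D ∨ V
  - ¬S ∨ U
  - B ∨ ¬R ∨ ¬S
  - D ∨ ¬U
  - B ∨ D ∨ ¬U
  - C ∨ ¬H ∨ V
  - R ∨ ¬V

B: True, C: True, R: False, V: False, A: False, D: True, U: False, H: False, S: False

Unit clause (¬R) forces R = False.
In (R ∨ ¬V) only ¬V is left, so V = False.
Set B = True.
  then (¬A ∨ ¬B ∨ V) forces A = False.
  then (A ∨ ¬U) forces U = False.
  then (A ∨ D ∨ V) forces D = True.
  then (¬S ∨ U) forces S = False.
  then (C ∨ ¬D) forces C = True.
Set H = False.
All clauses satisfied.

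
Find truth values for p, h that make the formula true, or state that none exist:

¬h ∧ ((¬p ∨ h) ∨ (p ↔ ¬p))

p = False, h = False

  ¬h = True
  (¬p ∨ h) ∨ (p ↔ ¬p) = True
    ¬p ∨ h = True
      ¬p = True
    p ↔ ¬p = False
      ¬p = True
Both conjuncts True, so the formula holds.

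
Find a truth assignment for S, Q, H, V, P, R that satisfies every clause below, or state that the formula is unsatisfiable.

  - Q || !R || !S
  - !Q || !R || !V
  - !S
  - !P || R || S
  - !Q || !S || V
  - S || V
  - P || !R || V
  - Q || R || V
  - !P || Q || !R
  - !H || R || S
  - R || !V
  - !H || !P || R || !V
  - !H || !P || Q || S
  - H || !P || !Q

Unit clause (!S) forces S = False.
In (S || V) only V is left, so V = True.
In (R || !V) only R is left, so R = True.
In (!Q || !R || !V) only !Q is left, so Q = False.
In (!P || Q || !R) only !P is left, so P = False.
Set H = True.
All clauses satisfied.

S: False; Q: False; H: True; V: True; P: False; R: True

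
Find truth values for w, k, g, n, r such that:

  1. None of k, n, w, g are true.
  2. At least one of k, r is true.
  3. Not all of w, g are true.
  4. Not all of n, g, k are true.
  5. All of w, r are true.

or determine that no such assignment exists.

No satisfying assignment exists.

Case w = True:
  Constraint (1) is violated (w=T) — contradiction.
Case w = False:
  Constraint (5) is violated (w=F) — contradiction.
Both cases fail — unsatisfiable.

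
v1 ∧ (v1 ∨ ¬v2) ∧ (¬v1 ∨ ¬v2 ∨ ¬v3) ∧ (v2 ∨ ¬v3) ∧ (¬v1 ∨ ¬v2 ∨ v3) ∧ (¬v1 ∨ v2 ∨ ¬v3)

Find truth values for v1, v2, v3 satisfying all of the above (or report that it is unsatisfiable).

v1 = True, v2 = False, v3 = False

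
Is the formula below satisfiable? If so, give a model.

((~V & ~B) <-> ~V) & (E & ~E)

Unsatisfiable — no assignment works.

Case E = True: the conjunct ~E is False.
Case E = False: the conjunct E is False.
Both cases fail — unsatisfiable.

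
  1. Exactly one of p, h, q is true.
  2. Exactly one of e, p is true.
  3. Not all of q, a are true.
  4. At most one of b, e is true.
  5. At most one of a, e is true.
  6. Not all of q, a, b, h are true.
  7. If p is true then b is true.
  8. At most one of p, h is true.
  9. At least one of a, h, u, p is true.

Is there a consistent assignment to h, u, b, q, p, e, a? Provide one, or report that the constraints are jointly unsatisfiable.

h = False, u = True, b = True, q = False, p = True, e = False, a = False

  (1) {p, h, q}: 1 true — exactly one ✓
  (2) {e, p}: 1 true — exactly one ✓
  (3) {q, a}: 0/2 true — not all ✓
  (4) {b, e}: 1 true — at most one ✓
  (5) {a, e}: 0 true — at most one ✓
  (6) {q, a, b, h}: 1/4 true — not all ✓
  (7) p=T ⇒ b: T ✓
  (8) {p, h}: 1 true — at most one ✓
  (9) {a, h, u, p}: 2 true — at least one ✓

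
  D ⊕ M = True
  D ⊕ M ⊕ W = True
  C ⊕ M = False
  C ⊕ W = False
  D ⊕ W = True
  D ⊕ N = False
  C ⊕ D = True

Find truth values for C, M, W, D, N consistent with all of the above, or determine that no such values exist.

C = False, M = False, W = False, D = True, N = True

D ⊕ M = T ⊕ F = True ✓
D ⊕ M ⊕ W = T ⊕ F ⊕ F = True ✓
C ⊕ M = F ⊕ F = False ✓
C ⊕ W = F ⊕ F = False ✓
D ⊕ W = T ⊕ F = True ✓
D ⊕ N = T ⊕ T = False ✓
C ⊕ D = F ⊕ T = True ✓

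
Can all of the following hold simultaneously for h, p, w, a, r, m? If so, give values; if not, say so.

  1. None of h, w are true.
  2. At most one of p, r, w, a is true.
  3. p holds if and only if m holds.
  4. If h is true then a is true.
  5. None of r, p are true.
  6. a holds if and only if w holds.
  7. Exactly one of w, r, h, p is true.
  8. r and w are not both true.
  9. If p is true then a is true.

Unsatisfiable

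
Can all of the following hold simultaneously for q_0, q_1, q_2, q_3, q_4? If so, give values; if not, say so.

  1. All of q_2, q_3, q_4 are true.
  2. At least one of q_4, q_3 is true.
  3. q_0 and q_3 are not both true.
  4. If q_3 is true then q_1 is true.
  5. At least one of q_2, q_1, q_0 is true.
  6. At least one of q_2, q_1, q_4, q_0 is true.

q_0=F, q_1=T, q_2=T, q_3=T, q_4=T

  (1) {q_2, q_3, q_4}: all 3 true ✓
  (2) {q_4, q_3}: 2 true — at least one ✓
  (3) q_0=F, q_3=T — not both ✓
  (4) q_3=T ⇒ q_1: T ✓
  (5) {q_2, q_1, q_0}: 2 true — at least one ✓
  (6) {q_2, q_1, q_4, q_0}: 3 true — at least one ✓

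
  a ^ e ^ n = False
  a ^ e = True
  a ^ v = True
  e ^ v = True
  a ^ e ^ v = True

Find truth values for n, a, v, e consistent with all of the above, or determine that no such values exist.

Adding constraints 2, 3, 4 mod 2: every variable appears an even number of times on the left, so the left side is 0.
But the right sides sum to 1 (mod 2). 0 ≠ 1 — the system is inconsistent.

Unsatisfiable — no assignment works.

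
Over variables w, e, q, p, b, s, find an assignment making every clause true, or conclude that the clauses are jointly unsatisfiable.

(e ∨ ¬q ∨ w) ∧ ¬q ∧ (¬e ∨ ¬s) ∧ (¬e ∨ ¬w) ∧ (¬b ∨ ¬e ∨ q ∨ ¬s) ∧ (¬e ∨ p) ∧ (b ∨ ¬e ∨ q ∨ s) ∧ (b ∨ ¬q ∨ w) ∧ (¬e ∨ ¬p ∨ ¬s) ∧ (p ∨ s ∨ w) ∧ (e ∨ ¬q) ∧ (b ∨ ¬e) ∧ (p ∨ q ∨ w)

Unit clause (¬q) forces q = False.
Set w = False.
  then (p ∨ q ∨ w) forces p = True.
Set e = False.
Set b = False.
Set s = True.
All clauses satisfied.

w=F, e=F, q=F, p=T, b=F, s=T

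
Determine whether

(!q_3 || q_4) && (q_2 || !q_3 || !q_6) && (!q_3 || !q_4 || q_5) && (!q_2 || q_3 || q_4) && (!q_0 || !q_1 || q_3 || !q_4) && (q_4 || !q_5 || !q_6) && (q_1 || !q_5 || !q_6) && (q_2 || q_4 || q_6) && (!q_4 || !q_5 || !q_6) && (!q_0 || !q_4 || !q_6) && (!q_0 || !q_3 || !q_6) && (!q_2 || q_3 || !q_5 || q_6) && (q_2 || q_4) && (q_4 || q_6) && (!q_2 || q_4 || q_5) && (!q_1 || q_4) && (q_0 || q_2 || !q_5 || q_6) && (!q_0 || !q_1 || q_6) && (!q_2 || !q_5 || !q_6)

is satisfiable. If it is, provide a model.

q_0 = True; q_1 = False; q_2 = True; q_3 = True; q_4 = True; q_5 = True; q_6 = False

Set q_0 = True.
Try q_1 = True:
  (!q_1 || q_4) forces q_4 = True.
  (!q_0 || !q_1 || q_3 || !q_4) forces q_3 = True.
  (!q_3 || !q_4 || q_5) forces q_5 = True.
  (!q_4 || !q_5 || !q_6) forces q_6 = False.
  clause (!q_0 || !q_1 || q_6) is falsified — backtrack.
So q_1 = False.
Set q_2 = True.
Set q_3 = True.
  then (!q_3 || q_4) forces q_4 = True.
  then (!q_3 || !q_4 || q_5) forces q_5 = True.
  then (q_1 || !q_5 || !q_6) forces q_6 = False.
All clauses satisfied.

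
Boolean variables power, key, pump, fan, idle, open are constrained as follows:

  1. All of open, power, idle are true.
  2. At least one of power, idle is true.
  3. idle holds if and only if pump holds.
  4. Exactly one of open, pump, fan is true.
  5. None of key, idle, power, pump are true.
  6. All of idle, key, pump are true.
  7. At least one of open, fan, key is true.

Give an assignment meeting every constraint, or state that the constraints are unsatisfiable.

No satisfying assignment exists.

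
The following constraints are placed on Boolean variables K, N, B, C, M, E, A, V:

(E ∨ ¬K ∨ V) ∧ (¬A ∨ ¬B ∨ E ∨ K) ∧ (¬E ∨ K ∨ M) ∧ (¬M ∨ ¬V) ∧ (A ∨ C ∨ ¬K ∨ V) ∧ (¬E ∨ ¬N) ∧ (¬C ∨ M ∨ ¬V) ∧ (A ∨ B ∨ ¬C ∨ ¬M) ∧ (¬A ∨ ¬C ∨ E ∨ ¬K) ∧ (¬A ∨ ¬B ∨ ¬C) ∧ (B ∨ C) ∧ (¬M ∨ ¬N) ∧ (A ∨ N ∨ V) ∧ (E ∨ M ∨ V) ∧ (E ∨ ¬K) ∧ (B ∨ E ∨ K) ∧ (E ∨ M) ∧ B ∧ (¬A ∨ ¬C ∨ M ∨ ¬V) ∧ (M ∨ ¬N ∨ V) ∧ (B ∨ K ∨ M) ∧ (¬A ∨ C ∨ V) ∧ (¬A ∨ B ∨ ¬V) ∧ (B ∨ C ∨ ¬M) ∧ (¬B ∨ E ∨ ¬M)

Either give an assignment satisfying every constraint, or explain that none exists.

K: True, N: False, B: True, C: False, M: False, E: True, A: False, V: True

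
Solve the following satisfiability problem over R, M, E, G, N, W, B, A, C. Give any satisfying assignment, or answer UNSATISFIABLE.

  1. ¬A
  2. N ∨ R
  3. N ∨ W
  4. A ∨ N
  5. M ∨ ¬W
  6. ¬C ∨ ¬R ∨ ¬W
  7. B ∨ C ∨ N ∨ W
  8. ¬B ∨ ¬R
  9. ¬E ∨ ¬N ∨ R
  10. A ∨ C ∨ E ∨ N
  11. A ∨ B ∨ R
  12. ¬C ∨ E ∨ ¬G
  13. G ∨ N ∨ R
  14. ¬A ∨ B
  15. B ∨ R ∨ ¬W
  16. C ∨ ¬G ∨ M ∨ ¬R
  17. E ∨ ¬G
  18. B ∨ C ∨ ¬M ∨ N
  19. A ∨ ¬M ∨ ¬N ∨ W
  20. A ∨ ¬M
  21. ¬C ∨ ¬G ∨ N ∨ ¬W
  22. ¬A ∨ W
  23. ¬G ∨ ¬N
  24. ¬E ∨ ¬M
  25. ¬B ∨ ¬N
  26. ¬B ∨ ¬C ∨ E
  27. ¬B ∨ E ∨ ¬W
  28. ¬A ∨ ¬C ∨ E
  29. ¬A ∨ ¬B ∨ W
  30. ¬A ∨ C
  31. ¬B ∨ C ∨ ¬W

R = True, M = False, E = True, G = False, N = True, W = False, B = False, A = False, C = False

Unit clause (¬A) forces A = False.
In (A ∨ N) only N is left, so N = True.
In (A ∨ ¬M) only ¬M is left, so M = False.
In (¬G ∨ ¬N) only ¬G is left, so G = False.
In (¬B ∨ ¬N) only ¬B is left, so B = False.
In (M ∨ ¬W) only ¬W is left, so W = False.
In (A ∨ B ∨ R) only R is left, so R = True.
Set E = True.
Set C = False.
All clauses satisfied.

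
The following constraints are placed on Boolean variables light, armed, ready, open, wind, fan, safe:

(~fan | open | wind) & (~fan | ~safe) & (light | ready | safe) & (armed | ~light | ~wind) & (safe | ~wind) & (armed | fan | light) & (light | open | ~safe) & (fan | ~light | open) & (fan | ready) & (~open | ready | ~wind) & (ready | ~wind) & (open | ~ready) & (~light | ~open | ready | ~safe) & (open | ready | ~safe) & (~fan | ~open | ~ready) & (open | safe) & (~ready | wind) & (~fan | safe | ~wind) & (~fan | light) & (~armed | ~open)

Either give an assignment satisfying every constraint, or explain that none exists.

Try light = False:
  (~fan | light) forces fan = False.
  (armed | fan | light) forces armed = True.
  (fan | ready) forces ready = True.
  (open | ~ready) forces open = True.
  clause (~armed | ~open) is falsified — backtrack.
So light = True.
Set armed = False.
  then (armed | ~light | ~wind) forces wind = False.
  then (~ready | wind) forces ready = False.
  then (fan | ready) forces fan = True.
  then (~fan | open | wind) forces open = True.
  then (~fan | ~safe) forces safe = False.
All clauses satisfied.

light: True; armed: False; ready: False; open: True; wind: False; fan: True; safe: False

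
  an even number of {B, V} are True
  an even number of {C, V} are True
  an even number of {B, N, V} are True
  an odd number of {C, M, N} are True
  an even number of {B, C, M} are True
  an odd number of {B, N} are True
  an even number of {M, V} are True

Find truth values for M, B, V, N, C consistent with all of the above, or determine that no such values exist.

The formula is unsatisfiable.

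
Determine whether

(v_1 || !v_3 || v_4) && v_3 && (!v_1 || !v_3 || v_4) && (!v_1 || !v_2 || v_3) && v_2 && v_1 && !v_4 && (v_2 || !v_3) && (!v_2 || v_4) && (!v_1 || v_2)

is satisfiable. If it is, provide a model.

Case v_1 = True:
  (v_3) forces v_3 = True.
  (!v_1 || !v_3 || v_4) forces v_4 = True.
  Clause (!v_4) is falsified — contradiction.
Case v_1 = False:
  Clause (v_1) is falsified — contradiction.
Both cases fail, so the formula is unsatisfiable.

No satisfying assignment exists.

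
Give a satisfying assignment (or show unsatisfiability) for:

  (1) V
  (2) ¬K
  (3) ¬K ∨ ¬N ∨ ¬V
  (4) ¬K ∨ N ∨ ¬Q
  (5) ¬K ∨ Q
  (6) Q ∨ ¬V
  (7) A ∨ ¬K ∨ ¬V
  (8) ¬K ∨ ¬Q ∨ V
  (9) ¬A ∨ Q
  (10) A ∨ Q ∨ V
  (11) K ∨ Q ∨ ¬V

N: True, A: False, Q: True, V: True, K: False

Unit clause (V) forces V = True.
Unit clause (¬K) forces K = False.
In (Q ∨ ¬V) only Q is left, so Q = True.
Set N = True.
Set A = False.
All clauses satisfied.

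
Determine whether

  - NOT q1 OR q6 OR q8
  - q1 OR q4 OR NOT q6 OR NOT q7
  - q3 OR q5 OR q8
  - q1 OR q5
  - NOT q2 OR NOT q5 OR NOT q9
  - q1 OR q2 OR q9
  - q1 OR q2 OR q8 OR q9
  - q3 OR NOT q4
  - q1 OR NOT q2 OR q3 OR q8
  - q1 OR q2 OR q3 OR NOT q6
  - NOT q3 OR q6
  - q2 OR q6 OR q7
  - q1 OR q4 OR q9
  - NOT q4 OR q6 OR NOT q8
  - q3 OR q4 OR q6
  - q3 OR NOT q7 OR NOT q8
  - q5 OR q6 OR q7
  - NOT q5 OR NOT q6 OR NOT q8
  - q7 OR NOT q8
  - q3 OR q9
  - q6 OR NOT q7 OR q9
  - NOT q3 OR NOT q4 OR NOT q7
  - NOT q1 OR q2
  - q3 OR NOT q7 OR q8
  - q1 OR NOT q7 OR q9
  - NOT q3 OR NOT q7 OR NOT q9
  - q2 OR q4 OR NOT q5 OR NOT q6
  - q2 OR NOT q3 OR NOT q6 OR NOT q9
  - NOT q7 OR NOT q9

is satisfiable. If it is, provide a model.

q1: True; q2: True; q3: True; q4: True; q5: False; q6: True; q7: False; q8: False; q9: True

Set q1 = True.
  then (NOT q1 OR q2) forces q2 = True.
Set q3 = True.
  then (NOT q3 OR q6) forces q6 = True.
Set q4 = True.
  then (NOT q3 OR NOT q4 OR NOT q7) forces q7 = False.
  then (q7 OR NOT q8) forces q8 = False.
Set q5 = False.
Set q9 = True.
All clauses satisfied.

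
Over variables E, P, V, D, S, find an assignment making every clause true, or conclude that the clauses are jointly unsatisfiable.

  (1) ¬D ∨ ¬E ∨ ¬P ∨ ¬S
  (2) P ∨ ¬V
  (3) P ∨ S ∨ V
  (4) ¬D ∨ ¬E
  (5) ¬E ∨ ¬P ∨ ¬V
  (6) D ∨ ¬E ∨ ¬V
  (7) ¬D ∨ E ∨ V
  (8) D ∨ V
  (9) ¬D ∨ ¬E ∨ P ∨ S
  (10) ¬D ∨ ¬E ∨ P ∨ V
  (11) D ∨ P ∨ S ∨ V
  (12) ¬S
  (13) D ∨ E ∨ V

Unit clause (¬S) forces S = False.
Try E = True:
  (¬D ∨ ¬E) forces D = False.
  (D ∨ ¬E ∨ ¬V) forces V = False.
  clause (D ∨ V) is falsified — backtrack.
So E = False.
Try P = False:
  (P ∨ ¬V) forces V = False.
  clause (P ∨ S ∨ V) is falsified — backtrack.
So P = True.
Try V = False:
  (¬D ∨ E ∨ V) forces D = False.
  clause (D ∨ V) is falsified — backtrack.
So V = True.
Set D = True.
All clauses satisfied.

E: False, P: True, V: True, D: True, S: False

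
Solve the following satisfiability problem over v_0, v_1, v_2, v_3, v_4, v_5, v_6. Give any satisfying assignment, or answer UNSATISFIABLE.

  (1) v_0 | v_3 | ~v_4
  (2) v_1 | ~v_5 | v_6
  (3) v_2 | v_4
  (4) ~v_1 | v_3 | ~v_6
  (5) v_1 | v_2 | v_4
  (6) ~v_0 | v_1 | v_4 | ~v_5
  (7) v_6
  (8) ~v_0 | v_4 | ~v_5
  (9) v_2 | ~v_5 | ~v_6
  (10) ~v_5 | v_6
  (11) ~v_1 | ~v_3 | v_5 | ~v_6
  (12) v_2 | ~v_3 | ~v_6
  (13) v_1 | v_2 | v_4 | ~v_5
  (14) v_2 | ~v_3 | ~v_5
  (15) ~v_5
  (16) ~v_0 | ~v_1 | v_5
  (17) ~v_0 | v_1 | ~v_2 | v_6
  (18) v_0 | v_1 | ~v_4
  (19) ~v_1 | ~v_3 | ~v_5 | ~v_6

Unit clause (v_6) forces v_6 = True.
Unit clause (~v_5) forces v_5 = False.
Set v_0 = True.
  then (~v_0 | ~v_1 | v_5) forces v_1 = False.
Set v_2 = True.
Set v_3 = False.
Set v_4 = True.
All clauses satisfied.

v_0: True, v_1: False, v_2: True, v_3: False, v_4: True, v_5: False, v_6: True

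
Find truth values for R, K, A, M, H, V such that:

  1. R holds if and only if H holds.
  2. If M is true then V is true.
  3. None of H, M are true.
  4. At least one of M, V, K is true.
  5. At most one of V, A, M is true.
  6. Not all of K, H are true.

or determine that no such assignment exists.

R = False, K = True, A = False, M = False, H = False, V = True

  (1) R=F, H=F — same ✓
  (2) M=F ⇒ V: vacuous ✓
  (3) {H, M}: 0 true — none ✓
  (4) {M, V, K}: 2 true — at least one ✓
  (5) {V, A, M}: 1 true — at most one ✓
  (6) {K, H}: 1/2 true — not all ✓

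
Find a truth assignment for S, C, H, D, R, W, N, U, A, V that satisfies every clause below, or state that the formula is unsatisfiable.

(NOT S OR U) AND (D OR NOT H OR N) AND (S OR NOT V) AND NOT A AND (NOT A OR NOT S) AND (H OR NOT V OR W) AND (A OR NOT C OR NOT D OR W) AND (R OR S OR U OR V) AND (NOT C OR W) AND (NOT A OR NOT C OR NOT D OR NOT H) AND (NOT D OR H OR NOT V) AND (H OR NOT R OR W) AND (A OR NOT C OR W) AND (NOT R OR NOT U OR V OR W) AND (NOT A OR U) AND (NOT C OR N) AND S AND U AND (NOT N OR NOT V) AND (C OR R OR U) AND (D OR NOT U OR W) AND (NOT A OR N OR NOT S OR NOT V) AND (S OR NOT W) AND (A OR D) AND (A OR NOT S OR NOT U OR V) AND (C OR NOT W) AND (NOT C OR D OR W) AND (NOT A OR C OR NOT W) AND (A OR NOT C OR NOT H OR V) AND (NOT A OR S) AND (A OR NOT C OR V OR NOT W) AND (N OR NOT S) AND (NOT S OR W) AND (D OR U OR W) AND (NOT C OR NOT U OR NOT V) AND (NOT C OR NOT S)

UNSATISFIABLE

Case S = True:
  (NOT S OR U) forces U = True.
  (NOT A) forces A = False.
  (A OR D) forces D = True.
  (A OR NOT S OR NOT U OR V) forces V = True.
  (NOT D OR H OR NOT V) forces H = True.
  (NOT N OR NOT V) forces N = False.
  Clause (N OR NOT S) is falsified — contradiction.
Case S = False:
  Clause (S) is falsified — contradiction.
Both cases fail, so the formula is unsatisfiable.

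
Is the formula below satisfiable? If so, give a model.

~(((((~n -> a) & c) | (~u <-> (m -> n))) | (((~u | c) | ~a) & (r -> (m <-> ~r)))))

m = True; n = False; a = False; r = True; u = False; c = True

  ~(((((~n -> a) & c) | (~u <-> (m -> n))) | (((~u | c) | ~a) & (r -> (m <-> ~r))))) = True
    (((~n -> a) & c) | (~u <-> (m -> n))) | (((~u | c) | ~a) & (r -> (m <-> ~r))) = False
      ((~n -> a) & c) | (~u <-> (m -> n)) = False
        (~n -> a) & c = False
          ~n -> a = False
            ~n = True
        ~u <-> (m -> n) = False
          ~u = True
          m -> n = False
      ((~u | c) | ~a) & (r -> (m <-> ~r)) = False
        (~u | c) | ~a = True
          ~u | c = True
            ~u = True
          ~a = True
        r -> (m <-> ~r) = False
          m <-> ~r = False
            ~r = False
The formula evaluates to True.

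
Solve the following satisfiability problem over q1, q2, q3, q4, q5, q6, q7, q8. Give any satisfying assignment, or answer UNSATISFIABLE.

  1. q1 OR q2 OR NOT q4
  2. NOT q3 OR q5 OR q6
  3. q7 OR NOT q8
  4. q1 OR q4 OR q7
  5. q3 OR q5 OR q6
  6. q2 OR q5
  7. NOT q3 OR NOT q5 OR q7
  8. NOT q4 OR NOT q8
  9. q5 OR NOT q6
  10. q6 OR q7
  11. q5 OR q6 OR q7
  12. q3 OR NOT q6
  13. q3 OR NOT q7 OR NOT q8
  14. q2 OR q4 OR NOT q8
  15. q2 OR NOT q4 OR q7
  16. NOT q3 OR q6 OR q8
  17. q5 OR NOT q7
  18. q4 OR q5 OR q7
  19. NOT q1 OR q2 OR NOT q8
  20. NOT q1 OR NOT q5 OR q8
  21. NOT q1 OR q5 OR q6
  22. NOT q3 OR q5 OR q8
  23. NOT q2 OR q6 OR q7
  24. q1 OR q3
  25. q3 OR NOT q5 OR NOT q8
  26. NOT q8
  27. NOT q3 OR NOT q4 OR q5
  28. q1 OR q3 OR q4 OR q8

q1 = False; q2 = True; q3 = True; q4 = True; q5 = True; q6 = True; q7 = True; q8 = False

Unit clause (NOT q8) forces q8 = False.
Try q1 = True:
  (NOT q1 OR NOT q5 OR q8) forces q5 = False.
  (q2 OR q5) forces q2 = True.
  (q5 OR NOT q6) forces q6 = False.
  clause (NOT q1 OR q5 OR q6) is falsified — backtrack.
So q1 = False.
  then (q1 OR q3) forces q3 = True.
  then (NOT q3 OR q6 OR q8) forces q6 = True.
  then (NOT q3 OR q5 OR q8) forces q5 = True.
  then (NOT q3 OR NOT q5 OR q7) forces q7 = True.
Set q2 = True.
Set q4 = True.
All clauses satisfied.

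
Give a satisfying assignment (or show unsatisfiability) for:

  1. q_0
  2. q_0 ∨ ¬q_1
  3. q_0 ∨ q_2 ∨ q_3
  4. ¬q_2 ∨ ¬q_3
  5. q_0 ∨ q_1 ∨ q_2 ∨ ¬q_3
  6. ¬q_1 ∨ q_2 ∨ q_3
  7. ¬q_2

q_0 = True, q_1 = True, q_2 = False, q_3 = True

Unit clause (q_0) forces q_0 = True.
Unit clause (¬q_2) forces q_2 = False.
Set q_1 = True.
  then (¬q_1 ∨ q_2 ∨ q_3) forces q_3 = True.
Check each clause:
  (q_0): q_0 holds.
  (q_0 ∨ ¬q_1): q_0 holds.
  (q_0 ∨ q_2 ∨ q_3): q_0 holds.
  (¬q_2 ∨ ¬q_3): ¬q_2 holds.
  (q_0 ∨ q_1 ∨ q_2 ∨ ¬q_3): q_0 holds.
  (¬q_1 ∨ q_2 ∨ q_3): q_3 holds.
  (¬q_2): ¬q_2 holds.
All clauses satisfied.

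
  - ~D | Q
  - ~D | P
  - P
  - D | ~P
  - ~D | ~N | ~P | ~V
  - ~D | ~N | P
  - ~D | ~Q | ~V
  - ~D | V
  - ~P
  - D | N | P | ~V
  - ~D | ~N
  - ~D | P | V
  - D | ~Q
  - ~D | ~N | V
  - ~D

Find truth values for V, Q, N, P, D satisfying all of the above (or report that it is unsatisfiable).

Unsatisfiable

Case P = True:
  Clause (~P) is falsified — contradiction.
Case P = False:
  Clause (P) is falsified — contradiction.
Both cases fail, so the formula is unsatisfiable.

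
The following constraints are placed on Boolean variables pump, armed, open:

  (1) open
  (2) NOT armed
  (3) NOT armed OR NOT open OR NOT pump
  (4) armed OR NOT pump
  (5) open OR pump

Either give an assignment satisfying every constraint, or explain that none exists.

pump = False, armed = False, open = True

Unit clause (open) forces open = True.
Unit clause (NOT armed) forces armed = False.
In (armed OR NOT pump) only NOT pump is left, so pump = False.
Check each clause:
  (open): open holds.
  (NOT armed): NOT armed holds.
  (NOT armed OR NOT open OR NOT pump): NOT armed holds.
  (armed OR NOT pump): NOT pump holds.
  (open OR pump): open holds.
All clauses satisfied.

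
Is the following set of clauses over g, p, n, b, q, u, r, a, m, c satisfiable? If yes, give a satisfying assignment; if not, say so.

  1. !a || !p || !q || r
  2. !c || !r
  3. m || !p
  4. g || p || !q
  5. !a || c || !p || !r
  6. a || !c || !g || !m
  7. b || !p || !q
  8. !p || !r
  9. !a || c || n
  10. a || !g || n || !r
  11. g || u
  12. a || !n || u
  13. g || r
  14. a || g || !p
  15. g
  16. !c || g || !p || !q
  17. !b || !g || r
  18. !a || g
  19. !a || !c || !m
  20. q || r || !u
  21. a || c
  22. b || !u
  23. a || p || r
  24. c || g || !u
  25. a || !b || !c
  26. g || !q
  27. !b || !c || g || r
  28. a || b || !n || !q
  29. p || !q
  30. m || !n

g=T; p=T; n=T; b=F; q=F; u=F; r=F; a=T; m=T; c=F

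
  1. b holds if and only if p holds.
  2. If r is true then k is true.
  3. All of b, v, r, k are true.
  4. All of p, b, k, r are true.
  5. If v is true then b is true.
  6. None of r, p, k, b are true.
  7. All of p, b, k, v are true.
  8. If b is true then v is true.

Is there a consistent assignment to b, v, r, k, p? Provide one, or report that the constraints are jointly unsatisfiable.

Case b = True:
  Constraint (6) is violated (b=T) — contradiction.
Case b = False:
  Constraint (3) is violated (b=F) — contradiction.
Both cases fail — unsatisfiable.

UNSATISFIABLE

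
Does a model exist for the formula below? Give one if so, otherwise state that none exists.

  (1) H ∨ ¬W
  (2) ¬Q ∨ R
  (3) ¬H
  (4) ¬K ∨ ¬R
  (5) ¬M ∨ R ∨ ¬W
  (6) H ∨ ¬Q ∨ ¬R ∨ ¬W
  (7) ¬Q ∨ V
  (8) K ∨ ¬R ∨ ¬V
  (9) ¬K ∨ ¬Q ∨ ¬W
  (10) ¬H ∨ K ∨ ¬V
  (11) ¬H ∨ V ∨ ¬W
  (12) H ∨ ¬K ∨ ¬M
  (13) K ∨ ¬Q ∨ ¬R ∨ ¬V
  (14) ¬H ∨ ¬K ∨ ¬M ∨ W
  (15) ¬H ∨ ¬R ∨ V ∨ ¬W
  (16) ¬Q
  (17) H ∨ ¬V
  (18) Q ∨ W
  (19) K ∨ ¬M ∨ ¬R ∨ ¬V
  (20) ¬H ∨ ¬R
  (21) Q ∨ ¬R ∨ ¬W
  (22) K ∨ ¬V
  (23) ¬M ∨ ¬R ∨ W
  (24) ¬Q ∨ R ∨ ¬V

Unsatisfiable — no assignment works.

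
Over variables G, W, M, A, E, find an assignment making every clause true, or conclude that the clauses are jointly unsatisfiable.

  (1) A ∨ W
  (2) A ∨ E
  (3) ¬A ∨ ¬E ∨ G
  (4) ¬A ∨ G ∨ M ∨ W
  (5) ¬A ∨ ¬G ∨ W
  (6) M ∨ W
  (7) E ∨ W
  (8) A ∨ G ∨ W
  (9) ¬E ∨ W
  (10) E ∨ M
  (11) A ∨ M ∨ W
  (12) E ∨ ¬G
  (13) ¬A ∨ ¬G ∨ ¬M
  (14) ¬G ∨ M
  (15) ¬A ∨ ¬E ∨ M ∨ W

G = True, W = True, M = True, A = False, E = True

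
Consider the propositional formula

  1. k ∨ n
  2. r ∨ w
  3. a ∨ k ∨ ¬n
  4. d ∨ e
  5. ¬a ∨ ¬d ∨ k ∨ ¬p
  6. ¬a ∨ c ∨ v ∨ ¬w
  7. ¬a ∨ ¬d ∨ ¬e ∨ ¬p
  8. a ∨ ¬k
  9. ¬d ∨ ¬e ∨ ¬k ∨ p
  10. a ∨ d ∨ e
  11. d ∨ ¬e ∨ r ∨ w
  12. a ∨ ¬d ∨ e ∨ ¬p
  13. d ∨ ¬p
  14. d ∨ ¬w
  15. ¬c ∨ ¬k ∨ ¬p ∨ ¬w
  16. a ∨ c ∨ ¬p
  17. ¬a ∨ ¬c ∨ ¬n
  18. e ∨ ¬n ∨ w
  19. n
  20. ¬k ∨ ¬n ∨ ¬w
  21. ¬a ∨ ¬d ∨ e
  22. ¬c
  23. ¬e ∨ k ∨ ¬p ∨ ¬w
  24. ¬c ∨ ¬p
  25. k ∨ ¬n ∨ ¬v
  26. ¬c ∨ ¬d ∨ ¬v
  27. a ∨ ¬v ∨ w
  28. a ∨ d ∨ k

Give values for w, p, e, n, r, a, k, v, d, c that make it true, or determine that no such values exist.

Unit clause (n) forces n = True.
Unit clause (¬c) forces c = False.
Set w = False.
  then (r ∨ w) forces r = True.
  then (e ∨ ¬n ∨ w) forces e = True.
Try p = True:
  (d ∨ ¬p) forces d = True.
  (¬a ∨ ¬d ∨ ¬e ∨ ¬p) forces a = False.
  clause (a ∨ c ∨ ¬p) is falsified — backtrack.
So p = False.
Try a = False:
  (a ∨ k ∨ ¬n) forces k = True.
  clause (a ∨ ¬k) is falsified — backtrack.
So a = True.
Set k = False.
  then (k ∨ ¬n ∨ ¬v) forces v = False.
Set d = True.
All clauses satisfied.

w: False, p: False, e: True, n: True, r: True, a: True, k: False, v: False, d: True, c: False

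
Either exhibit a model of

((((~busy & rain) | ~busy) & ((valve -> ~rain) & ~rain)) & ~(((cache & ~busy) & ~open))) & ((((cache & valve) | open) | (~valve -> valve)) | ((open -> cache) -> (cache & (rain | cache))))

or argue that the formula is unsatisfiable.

valve = True, rain = False, cache = True, busy = False, open = True

  (((~busy & rain) | ~busy) & ((valve -> ~rain) & ~rain)) & ~(((cache & ~busy) & ~open)) = True
    ((~busy & rain) | ~busy) & ((valve -> ~rain) & ~rain) = True
      (~busy & rain) | ~busy = True
        ~busy & rain = False
          ~busy = True
        ~busy = True
      (valve -> ~rain) & ~rain = True
        valve -> ~rain = True
          ~rain = True
        ~rain = True
    ~(((cache & ~busy) & ~open)) = True
      (cache & ~busy) & ~open = False
        cache & ~busy = True
          ~busy = True
        ~open = False
  (((cache & valve) | open) | (~valve -> valve)) | ((open -> cache) -> (cache & (rain | cache))) = True
    ((cache & valve) | open) | (~valve -> valve) = True
      (cache & valve) | open = True
        cache & valve = True
      ~valve -> valve = True
        ~valve = False
    (open -> cache) -> (cache & (rain | cache)) = True
      open -> cache = True
      cache & (rain | cache) = True
        rain | cache = True
Both conjuncts True, so the formula holds.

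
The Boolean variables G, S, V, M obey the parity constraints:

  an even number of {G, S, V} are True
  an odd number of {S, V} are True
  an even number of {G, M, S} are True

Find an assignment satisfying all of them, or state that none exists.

G = True; S = False; V = True; M = True

{G, S, V}: 2 true → even ✓
{S, V}: 1 true → odd ✓
{G, M, S}: 2 true → even ✓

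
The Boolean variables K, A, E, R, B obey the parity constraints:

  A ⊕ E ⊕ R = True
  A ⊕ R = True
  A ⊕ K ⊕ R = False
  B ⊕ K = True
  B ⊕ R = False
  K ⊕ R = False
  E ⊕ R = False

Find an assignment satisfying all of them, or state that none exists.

No satisfying assignment exists.

Adding constraints 4, 5, 6 mod 2: every variable appears an even number of times on the left, so the left side is 0.
But the right sides sum to 1 (mod 2). 0 ≠ 1 — the system is inconsistent.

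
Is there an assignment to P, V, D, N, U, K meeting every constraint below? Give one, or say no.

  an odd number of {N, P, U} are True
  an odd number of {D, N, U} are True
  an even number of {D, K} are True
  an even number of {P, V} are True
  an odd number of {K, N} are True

P = True; V = True; D = True; N = False; U = False; K = True

{N, P, U}: 1 true → odd ✓
{D, N, U}: 1 true → odd ✓
{D, K}: 2 true → even ✓
{P, V}: 2 true → even ✓
{K, N}: 1 true → odd ✓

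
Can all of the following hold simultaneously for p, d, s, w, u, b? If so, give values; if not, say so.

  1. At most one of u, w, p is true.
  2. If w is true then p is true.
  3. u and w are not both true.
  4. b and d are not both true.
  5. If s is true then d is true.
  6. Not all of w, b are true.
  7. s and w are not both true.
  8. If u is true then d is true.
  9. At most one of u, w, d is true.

p: False, d: True, s: False, w: False, u: False, b: False

  (1) {u, w, p}: 0 true — at most one ✓
  (2) w=F ⇒ p: vacuous ✓
  (3) u=F, w=F — not both ✓
  (4) b=F, d=T — not both ✓
  (5) s=F ⇒ d: vacuous ✓
  (6) {w, b}: 0/2 true — not all ✓
  (7) s=F, w=F — not both ✓
  (8) u=F ⇒ d: vacuous ✓
  (9) {u, w, d}: 1 true — at most one ✓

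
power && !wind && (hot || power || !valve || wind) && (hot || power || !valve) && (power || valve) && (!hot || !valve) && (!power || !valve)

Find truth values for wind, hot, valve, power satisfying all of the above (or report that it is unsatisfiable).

wind=F, hot=T, valve=F, power=T

Unit clause (power) forces power = True.
Unit clause (!wind) forces wind = False.
In (!power || !valve) only !valve is left, so valve = False.
Set hot = True.
Check each clause:
  (power): power holds.
  (!wind): !wind holds.
  (hot || power || !valve || wind): hot holds.
  (hot || power || !valve): hot holds.
  (power || valve): power holds.
  (!hot || !valve): !valve holds.
  (!power || !valve): !valve holds.
All clauses satisfied.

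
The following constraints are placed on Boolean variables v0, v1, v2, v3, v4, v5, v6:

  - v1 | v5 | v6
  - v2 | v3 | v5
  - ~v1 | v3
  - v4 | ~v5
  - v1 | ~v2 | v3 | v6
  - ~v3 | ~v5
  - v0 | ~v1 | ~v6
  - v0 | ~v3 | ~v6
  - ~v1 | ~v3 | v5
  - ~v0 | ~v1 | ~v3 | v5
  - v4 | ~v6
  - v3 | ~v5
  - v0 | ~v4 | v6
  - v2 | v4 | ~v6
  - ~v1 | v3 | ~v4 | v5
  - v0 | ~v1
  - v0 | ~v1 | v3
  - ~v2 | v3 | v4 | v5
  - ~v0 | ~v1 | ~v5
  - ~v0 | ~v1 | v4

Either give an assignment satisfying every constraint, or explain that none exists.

v0=T; v1=F; v2=F; v3=T; v4=T; v5=F; v6=T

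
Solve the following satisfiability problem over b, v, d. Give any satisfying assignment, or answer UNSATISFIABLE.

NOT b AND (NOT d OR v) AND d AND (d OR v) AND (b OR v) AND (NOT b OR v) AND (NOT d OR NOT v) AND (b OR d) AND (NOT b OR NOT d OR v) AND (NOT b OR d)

Unsatisfiable

Case b = True:
  Clause (NOT b) is falsified — contradiction.
Case b = False:
  (d) forces d = True.
  (NOT d OR v) forces v = True.
  Clause (NOT d OR NOT v) is falsified — contradiction.
Both cases fail, so the formula is unsatisfiable.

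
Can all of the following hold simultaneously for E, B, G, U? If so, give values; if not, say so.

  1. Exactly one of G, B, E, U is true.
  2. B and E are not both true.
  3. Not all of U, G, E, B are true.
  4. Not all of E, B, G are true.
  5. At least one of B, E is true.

E = True, B = False, G = False, U = False

  (1) {G, B, E, U}: 1 true — exactly one ✓
  (2) B=F, E=T — not both ✓
  (3) {U, G, E, B}: 1/4 true — not all ✓
  (4) {E, B, G}: 1/3 true — not all ✓
  (5) {B, E}: 1 true — at least one ✓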